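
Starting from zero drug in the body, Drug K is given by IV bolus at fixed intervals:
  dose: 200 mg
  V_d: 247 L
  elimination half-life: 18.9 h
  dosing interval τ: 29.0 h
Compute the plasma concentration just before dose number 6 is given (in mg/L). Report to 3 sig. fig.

0.425 mg/L

C₀ per dose = Dose / Vd = 200 / 247 = 0.8097 mg/L
k = ln2 / t½ = 0.693147 / 18.9 = 0.03667 h⁻¹
Fraction remaining after one interval: r = e^(−kτ) = e^(−0.03667 × 29.0) = 0.3453
Before dose 6, 5 doses have been given (aged 1τ, 2τ, 3τ, 4τ, 5τ).
C_trough = C₀ × (r + r² + … + r^5) = C₀ × r(1−r^5)/(1−r)
        = 0.8097 × 0.3453 × (1 − 0.004909) / (1 − 0.3453) = 0.4250 mg/L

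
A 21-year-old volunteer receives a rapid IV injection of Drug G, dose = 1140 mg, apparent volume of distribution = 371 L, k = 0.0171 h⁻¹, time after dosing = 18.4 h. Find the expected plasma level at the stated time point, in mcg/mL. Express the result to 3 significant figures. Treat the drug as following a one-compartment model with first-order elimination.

C₀ = Dose / Vd = 1140 / 371 = 3.073 mg/L
C = C₀ · e^(−k·t) = 3.073 × e^(−0.01710 × 18.4)
  = 3.073 × 0.7301 = 2.244 mg/L
(2.244 mg/L = 2.244 mcg/mL)

2.24 mcg/mL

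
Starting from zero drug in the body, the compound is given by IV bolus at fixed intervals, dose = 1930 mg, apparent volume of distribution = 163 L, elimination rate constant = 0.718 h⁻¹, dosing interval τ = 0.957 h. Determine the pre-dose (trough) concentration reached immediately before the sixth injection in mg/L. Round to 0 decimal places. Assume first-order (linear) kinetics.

12 mg/L

C₀ per dose = Dose / Vd = 1930 / 163 = 11.84 mg/L
Fraction remaining after one interval: r = e^(−kτ) = e^(−0.7180 × 0.957) = 0.5030
Before dose 6, 5 doses have been given (aged 1τ, 2τ, 3τ, 4τ, 5τ).
C_trough = C₀ × (r + r² + … + r^5) = C₀ × r(1−r^5)/(1−r)
        = 11.84 × 0.5030 × (1 − 0.03220) / (1 − 0.5030) = 11.60 mg/L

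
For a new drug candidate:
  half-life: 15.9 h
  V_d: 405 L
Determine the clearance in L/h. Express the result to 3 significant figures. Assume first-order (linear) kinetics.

17.7 L/h

k = ln2 / t½ = 0.693147 / 15.9 = 0.04359 h⁻¹
CL = k × Vd = 0.04359 × 405 = 17.65 L/h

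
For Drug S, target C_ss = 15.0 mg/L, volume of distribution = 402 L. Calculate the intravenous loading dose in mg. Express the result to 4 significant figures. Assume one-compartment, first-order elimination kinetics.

LD = Css × Vd = 15.0 × 402 = 6030 mg

6030 mg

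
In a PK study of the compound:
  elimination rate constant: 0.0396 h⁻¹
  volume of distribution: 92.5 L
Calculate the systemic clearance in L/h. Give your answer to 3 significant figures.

CL = k × Vd = 0.0396 × 92.5 = 3.663 L/h

3.66 L/h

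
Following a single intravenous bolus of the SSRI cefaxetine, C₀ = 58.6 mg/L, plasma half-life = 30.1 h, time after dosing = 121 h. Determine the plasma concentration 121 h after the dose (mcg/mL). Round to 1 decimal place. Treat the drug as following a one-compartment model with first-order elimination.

k = ln2 / t½ = 0.693147 / 30.1 = 0.02303 h⁻¹
C = C₀ · e^(−k·t) = 58.60 × e^(−0.02303 × 121)
  = 58.60 × 0.06163 = 3.612 mg/L
(3.612 mg/L = 3.612 mcg/mL)

3.6 mcg/mL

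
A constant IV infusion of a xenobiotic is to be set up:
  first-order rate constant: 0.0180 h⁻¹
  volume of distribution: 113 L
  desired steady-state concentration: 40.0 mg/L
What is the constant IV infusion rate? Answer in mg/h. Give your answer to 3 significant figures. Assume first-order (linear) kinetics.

CL = k × Vd = 0.01800 × 113 = 2.034 L/h
At steady state, infusion rate R₀ = Css × CL = 40.0 × 2.034 = 81.36 mg/h

81.4 mg/h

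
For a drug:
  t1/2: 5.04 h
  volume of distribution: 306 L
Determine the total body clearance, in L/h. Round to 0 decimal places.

42 L/h

k = ln2 / t½ = 0.693147 / 5.04 = 0.1375 h⁻¹
CL = k × Vd = 0.1375 × 306 = 42.08 L/h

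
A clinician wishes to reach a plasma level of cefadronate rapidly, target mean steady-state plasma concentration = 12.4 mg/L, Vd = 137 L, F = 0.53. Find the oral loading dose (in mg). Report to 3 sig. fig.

LD = Css × Vd / F = 12.4 × 137 / 0.53 = 3205 mg

3210 mg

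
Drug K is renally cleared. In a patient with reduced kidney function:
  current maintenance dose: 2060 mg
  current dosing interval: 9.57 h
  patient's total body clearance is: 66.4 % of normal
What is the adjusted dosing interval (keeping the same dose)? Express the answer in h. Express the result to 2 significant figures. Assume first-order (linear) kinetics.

14 h

To keep the same average steady-state level, dosing rate must scale with clearance.
CL ratio = 66.4 / 100 = 0.6640
New interval (same dose) = 9.57 / 0.6640 = 14.41 h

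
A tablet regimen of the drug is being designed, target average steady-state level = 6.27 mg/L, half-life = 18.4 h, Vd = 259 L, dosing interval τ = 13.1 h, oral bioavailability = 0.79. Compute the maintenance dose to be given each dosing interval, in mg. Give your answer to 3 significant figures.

1010 mg

k = ln2 / t½ = 0.693147 / 18.4 = 0.03767 h⁻¹
CL = k × Vd = 0.03767 × 259 = 9.757 L/h
At steady state, F × (Dose/τ) = Css × CL.
Dose = Css × CL × τ / F = 6.27 × 9.757 × 13.1 / 0.79 = 1014 mg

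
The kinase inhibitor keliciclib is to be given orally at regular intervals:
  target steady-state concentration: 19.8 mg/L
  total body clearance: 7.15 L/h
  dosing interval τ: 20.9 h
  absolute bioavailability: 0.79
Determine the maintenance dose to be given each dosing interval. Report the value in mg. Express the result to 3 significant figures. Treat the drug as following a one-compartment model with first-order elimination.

At steady state, F × (Dose/τ) = Css × CL.
Dose = Css × CL × τ / F = 19.8 × 7.150 × 20.9 / 0.79 = 3745 mg

3750 mg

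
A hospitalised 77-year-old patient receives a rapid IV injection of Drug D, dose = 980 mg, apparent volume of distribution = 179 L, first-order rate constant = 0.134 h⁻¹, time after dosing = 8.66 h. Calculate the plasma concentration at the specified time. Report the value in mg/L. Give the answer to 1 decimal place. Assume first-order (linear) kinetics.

C₀ = Dose / Vd = 980.0 / 179 = 5.475 mg/L
C = C₀ · e^(−k·t) = 5.475 × e^(−0.1340 × 8.66)
  = 5.475 × 0.3133 = 1.715 mg/L

1.7 mg/L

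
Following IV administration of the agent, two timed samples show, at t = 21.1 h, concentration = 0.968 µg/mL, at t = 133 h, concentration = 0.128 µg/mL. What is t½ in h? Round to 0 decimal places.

k = ln(C₁/C₂) / (t₂ − t₁) = ln(0.968/0.128) / (133 − 21.1)
  = 2.023 / 111.9 = 0.01808 h⁻¹
t½ = ln2 / k = 0.693147 / 0.01808 = 38.34 h

38 h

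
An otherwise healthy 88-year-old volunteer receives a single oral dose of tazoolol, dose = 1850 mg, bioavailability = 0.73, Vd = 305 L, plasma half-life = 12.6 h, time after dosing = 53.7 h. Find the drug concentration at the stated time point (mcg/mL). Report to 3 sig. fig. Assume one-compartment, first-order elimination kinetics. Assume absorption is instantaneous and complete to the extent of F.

Amount reaching circulation = F × Dose = 0.73 × 1850 = 1351 mg
C₀ = F·Dose / Vd = 1351 / 305 = 4.430 mg/L
k = ln2 / t½ = 0.693147 / 12.6 = 0.05501 h⁻¹
C = C₀ · e^(−k·t) = 4.430 × e^(−0.05501 × 53.7)
  = 4.430 × 0.05213 = 0.2309 mg/L
(0.2309 mg/L = 0.2309 mcg/mL)

0.231 mcg/mL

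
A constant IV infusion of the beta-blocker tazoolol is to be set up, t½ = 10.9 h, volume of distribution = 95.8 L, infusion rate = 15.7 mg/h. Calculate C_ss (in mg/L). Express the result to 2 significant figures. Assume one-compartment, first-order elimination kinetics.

2.6 mg/L

k = ln2 / t½ = 0.693147 / 10.9 = 0.06359 h⁻¹
CL = k × Vd = 0.06359 × 95.8 = 6.092 L/h
At steady state Css = R₀ / CL = 15.7 / 6.092 = 2.577 mg/L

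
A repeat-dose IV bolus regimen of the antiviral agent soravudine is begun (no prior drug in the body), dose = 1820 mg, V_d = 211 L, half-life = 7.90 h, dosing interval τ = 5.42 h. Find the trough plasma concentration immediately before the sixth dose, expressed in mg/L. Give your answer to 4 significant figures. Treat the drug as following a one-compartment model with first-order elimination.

C₀ per dose = Dose / Vd = 1820 / 211 = 8.626 mg/L
k = ln2 / t½ = 0.693147 / 7.90 = 0.08774 h⁻¹
Fraction remaining after one interval: r = e^(−kτ) = e^(−0.08774 × 5.42) = 0.6215
Before dose 6, 5 doses have been given (aged 1τ, 2τ, 3τ, 4τ, 5τ).
C_trough = C₀ × (r + r² + … + r^5) = C₀ × r(1−r^5)/(1−r)
        = 8.626 × 0.6215 × (1 − 0.09273) / (1 − 0.6215) = 12.85 mg/L

12.85 mg/L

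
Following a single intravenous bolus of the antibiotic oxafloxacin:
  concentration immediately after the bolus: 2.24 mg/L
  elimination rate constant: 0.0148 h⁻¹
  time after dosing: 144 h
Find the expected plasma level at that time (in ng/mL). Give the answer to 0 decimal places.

266 ng/mL

C = C₀ · e^(−k·t) = 2.240 × e^(−0.01480 × 144)
  = 2.240 × 0.1187 = 0.2659 mg/L
Convert: 0.2659 mg/L × 1000 = 265.9 ng/mL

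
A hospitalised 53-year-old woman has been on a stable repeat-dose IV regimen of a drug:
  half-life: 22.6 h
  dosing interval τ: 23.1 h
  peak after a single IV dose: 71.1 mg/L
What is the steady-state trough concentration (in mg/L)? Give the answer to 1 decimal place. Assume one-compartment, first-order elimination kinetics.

69.0 mg/L

k = ln2 / t½ = 0.693147 / 22.6 = 0.03067 h⁻¹
e^(−kτ) = e^(−0.03067 × 23.1) = 0.4924
Accumulation ratio R = 1 / (1 − e^(−kτ)) = 1 / (1 − 0.4924) = 1.970
Steady-state trough = C₀ × R × e^(−kτ) = 71.1 × 1.970 × 0.4924 = 68.97 mg/L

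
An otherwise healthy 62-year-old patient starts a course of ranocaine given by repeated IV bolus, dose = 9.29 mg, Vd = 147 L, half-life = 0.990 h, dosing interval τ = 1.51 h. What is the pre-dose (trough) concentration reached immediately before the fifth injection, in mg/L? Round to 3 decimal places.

0.033 mg/L

C₀ per dose = Dose / Vd = 9.29 / 147 = 0.06320 mg/L
k = ln2 / t½ = 0.693147 / 0.990 = 0.7001 h⁻¹
Fraction remaining after one interval: r = e^(−kτ) = e^(−0.7001 × 1.51) = 0.3474
Before dose 5, 4 doses have been given (aged 1τ, 2τ, 3τ, 4τ).
C_trough = C₀ × (r + r² + … + r^4) = C₀ × r(1−r^4)/(1−r)
        = 0.06320 × 0.3474 × (1 − 0.01457) / (1 − 0.3474) = 0.03315 mg/L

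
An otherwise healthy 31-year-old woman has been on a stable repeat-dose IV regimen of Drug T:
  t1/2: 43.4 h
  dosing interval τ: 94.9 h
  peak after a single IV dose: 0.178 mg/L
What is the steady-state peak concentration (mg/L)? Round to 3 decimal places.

k = ln2 / t½ = 0.693147 / 43.4 = 0.01597 h⁻¹
e^(−kτ) = e^(−0.01597 × 94.9) = 0.2197
Accumulation ratio R = 1 / (1 − e^(−kτ)) = 1 / (1 − 0.2197) = 1.282
Steady-state peak = C₀ × R = 0.178 × 1.282 = 0.2282 mg/L

0.228 mg/L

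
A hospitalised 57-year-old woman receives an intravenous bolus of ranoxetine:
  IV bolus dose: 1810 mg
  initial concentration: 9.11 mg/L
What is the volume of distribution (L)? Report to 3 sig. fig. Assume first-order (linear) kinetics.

Vd = Dose / C₀ = 1810 / 9.11 = 198.7 L

199 L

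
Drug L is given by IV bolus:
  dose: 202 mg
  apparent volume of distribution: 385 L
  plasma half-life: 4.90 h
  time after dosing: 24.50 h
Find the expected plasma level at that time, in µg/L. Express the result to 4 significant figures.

C₀ = Dose / Vd = 202.0 / 385 = 0.5247 mg/L
k = ln2 / t½ = 0.693147 / 4.90 = 0.1415 h⁻¹
t / t½ = 24.50 / 4.90 = 5 half-lives
C = C₀ × (1/2)^5 = 0.5247 × 0.03125 = 0.01640 mg/L
Convert: 0.01640 mg/L × 1000 = 16.40 µg/L

16.40 µg/L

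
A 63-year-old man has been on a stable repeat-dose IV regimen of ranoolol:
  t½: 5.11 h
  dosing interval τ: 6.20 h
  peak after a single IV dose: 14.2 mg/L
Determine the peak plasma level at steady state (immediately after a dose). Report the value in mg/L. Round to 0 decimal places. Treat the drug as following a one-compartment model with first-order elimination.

k = ln2 / t½ = 0.693147 / 5.11 = 0.1356 h⁻¹
e^(−kτ) = e^(−0.1356 × 6.20) = 0.4314
Accumulation ratio R = 1 / (1 − e^(−kτ)) = 1 / (1 − 0.4314) = 1.759
Steady-state peak = C₀ × R = 14.2 × 1.759 = 24.98 mg/L

25 mg/L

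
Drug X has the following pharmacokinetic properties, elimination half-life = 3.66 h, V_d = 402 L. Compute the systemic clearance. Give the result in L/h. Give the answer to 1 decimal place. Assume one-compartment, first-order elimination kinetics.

k = ln2 / t½ = 0.693147 / 3.66 = 0.1894 h⁻¹
CL = k × Vd = 0.1894 × 402 = 76.14 L/h

76.1 L/h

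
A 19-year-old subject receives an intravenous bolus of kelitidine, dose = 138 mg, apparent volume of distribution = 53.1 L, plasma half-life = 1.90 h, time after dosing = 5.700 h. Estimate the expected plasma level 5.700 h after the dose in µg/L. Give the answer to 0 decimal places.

C₀ = Dose / Vd = 138.0 / 53.1 = 2.599 mg/L
k = ln2 / t½ = 0.693147 / 1.90 = 0.3648 h⁻¹
t / t½ = 5.700 / 1.90 = 3 half-lives
C = C₀ × (1/2)^3 = 2.599 × 0.1250 = 0.3249 mg/L
Convert: 0.3249 mg/L × 1000 = 324.9 µg/L

325 µg/L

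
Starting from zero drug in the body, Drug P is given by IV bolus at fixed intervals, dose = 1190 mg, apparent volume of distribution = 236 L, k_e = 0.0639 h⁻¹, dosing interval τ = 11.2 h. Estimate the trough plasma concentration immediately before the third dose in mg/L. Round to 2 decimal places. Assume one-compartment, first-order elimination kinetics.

3.67 mg/L

C₀ per dose = Dose / Vd = 1190 / 236 = 5.042 mg/L
Fraction remaining after one interval: r = e^(−kτ) = e^(−0.06390 × 11.2) = 0.4889
Before dose 3, 2 doses have been given (aged 1τ, 2τ).
C_trough = C₀ × (r + r²) = 5.042 × (0.4889 + 0.2390) = 3.670 mg/L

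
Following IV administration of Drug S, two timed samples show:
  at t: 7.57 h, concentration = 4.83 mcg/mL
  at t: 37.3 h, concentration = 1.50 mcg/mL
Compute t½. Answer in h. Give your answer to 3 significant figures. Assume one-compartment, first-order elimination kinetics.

k = ln(C₁/C₂) / (t₂ − t₁) = ln(4.83/1.50) / (37.3 − 7.57)
  = 1.169 / 29.73 = 0.03932 h⁻¹
t½ = ln2 / k = 0.693147 / 0.03932 = 17.63 h

17.6 h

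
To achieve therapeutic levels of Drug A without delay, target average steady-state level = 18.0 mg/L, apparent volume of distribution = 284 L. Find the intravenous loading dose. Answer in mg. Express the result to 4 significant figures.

5112 mg

LD = Css × Vd = 18.0 × 284 = 5112 mg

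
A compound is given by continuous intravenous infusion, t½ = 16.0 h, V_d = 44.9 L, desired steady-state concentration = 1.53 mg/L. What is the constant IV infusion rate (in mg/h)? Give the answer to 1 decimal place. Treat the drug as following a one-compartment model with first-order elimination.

k = ln2 / t½ = 0.693147 / 16.0 = 0.04332 h⁻¹
CL = k × Vd = 0.04332 × 44.9 = 1.945 L/h
At steady state, infusion rate R₀ = Css × CL = 1.53 × 1.945 = 2.976 mg/h

3.0 mg/h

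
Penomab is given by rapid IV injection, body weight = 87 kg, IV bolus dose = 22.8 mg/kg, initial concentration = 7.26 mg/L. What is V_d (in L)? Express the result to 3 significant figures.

273 L

Dose = 22.8 × 87 = 1984 mg
Vd = Dose / C₀ = 1984 / 7.26 = 273.3 L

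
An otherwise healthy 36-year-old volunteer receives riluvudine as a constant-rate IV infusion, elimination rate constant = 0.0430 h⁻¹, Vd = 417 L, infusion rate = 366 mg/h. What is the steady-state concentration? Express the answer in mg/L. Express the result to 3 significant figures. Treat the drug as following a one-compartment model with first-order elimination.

CL = k × Vd = 0.04300 × 417 = 17.93 L/h
At steady state Css = R₀ / CL = 366 / 17.93 = 20.41 mg/L

20.4 mg/L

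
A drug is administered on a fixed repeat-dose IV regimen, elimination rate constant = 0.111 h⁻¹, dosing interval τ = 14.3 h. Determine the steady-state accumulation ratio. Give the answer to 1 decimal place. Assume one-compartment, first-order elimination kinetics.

e^(−kτ) = e^(−0.1110 × 14.3) = 0.2045
Accumulation ratio R = 1 / (1 − e^(−kτ)) = 1 / (1 − 0.2045) = 1.257

1.3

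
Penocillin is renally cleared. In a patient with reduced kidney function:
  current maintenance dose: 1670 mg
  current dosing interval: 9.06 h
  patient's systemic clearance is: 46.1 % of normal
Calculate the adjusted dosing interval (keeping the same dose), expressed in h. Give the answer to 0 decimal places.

To keep the same average steady-state level, dosing rate must scale with clearance.
CL ratio = 46.1 / 100 = 0.4610
New interval (same dose) = 9.06 / 0.4610 = 19.65 h

20 h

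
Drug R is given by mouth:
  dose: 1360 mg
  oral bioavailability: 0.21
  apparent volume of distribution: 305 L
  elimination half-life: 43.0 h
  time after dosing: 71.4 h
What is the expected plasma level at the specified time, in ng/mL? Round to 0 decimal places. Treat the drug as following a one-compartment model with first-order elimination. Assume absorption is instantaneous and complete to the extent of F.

296 ng/mL

Amount reaching circulation = F × Dose = 0.21 × 1360 = 285.6 mg
C₀ = F·Dose / Vd = 285.6 / 305 = 0.9364 mg/L
k = ln2 / t½ = 0.693147 / 43.0 = 0.01612 h⁻¹
C = C₀ · e^(−k·t) = 0.9364 × e^(−0.01612 × 71.4)
  = 0.9364 × 0.3163 = 0.2962 mg/L
Convert: 0.2962 mg/L × 1000 = 296.2 ng/mL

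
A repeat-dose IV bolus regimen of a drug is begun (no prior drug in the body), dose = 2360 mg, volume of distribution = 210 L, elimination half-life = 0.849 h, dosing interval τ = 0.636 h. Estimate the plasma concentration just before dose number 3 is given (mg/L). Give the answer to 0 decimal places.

11 mg/L

C₀ per dose = Dose / Vd = 2360 / 210 = 11.24 mg/L
k = ln2 / t½ = 0.693147 / 0.849 = 0.8164 h⁻¹
Fraction remaining after one interval: r = e^(−kτ) = e^(−0.8164 × 0.636) = 0.5950
Before dose 3, 2 doses have been given (aged 1τ, 2τ).
C_trough = C₀ × (r + r²) = 11.24 × (0.5950 + 0.3540) = 10.67 mg/L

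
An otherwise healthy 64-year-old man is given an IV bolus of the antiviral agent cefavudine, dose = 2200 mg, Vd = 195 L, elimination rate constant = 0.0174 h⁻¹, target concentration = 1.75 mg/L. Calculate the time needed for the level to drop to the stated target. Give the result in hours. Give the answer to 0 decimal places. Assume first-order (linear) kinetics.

C₀ = Dose / Vd = 2200 / 195 = 11.28 mg/L
t = ln(C₀ / C) / k = ln(11.28 / 1.75) / 0.01740
  = ln(6.446) / 0.01740 = 1.863 / 0.01740 = 107.1 h

107 h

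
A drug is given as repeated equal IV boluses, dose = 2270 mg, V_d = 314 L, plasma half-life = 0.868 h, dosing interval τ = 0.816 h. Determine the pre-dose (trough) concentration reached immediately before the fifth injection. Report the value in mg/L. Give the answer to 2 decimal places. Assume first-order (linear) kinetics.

C₀ per dose = Dose / Vd = 2270 / 314 = 7.229 mg/L
k = ln2 / t½ = 0.693147 / 0.868 = 0.7986 h⁻¹
Fraction remaining after one interval: r = e^(−kτ) = e^(−0.7986 × 0.816) = 0.5212
Before dose 5, 4 doses have been given (aged 1τ, 2τ, 3τ, 4τ).
C_trough = C₀ × (r + r² + … + r^4) = C₀ × r(1−r^4)/(1−r)
        = 7.229 × 0.5212 × (1 − 0.07379) / (1 − 0.5212) = 7.288 mg/L

7.29 mg/L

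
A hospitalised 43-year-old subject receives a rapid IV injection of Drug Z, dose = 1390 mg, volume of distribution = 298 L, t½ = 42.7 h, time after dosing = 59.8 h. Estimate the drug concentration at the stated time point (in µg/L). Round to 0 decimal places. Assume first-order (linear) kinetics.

C₀ = Dose / Vd = 1390 / 298 = 4.664 mg/L
k = ln2 / t½ = 0.693147 / 42.7 = 0.01623 h⁻¹
C = C₀ · e^(−k·t) = 4.664 × e^(−0.01623 × 59.8)
  = 4.664 × 0.3789 = 1.767 mg/L
Convert: 1.767 mg/L × 1000 = 1767 µg/L

1767 µg/L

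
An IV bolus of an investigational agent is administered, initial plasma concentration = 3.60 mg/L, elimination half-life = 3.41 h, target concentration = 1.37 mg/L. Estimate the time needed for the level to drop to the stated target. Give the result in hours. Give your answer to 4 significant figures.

k = ln2 / t½ = 0.693147 / 3.41 = 0.2033 h⁻¹
t = ln(C₀ / C) / k = ln(3.600 / 1.37) / 0.2033
  = ln(2.628) / 0.2033 = 0.9662 / 0.2033 = 4.753 h

4.753 h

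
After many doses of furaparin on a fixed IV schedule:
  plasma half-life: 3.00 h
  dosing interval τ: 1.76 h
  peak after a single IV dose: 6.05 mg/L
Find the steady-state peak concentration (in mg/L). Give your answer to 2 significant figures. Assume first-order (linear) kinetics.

k = ln2 / t½ = 0.693147 / 3.00 = 0.2310 h⁻¹
e^(−kτ) = e^(−0.2310 × 1.76) = 0.6659
Accumulation ratio R = 1 / (1 − e^(−kτ)) = 1 / (1 − 0.6659) = 2.993
Steady-state peak = C₀ × R = 6.05 × 2.993 = 18.11 mg/L

18 mg/L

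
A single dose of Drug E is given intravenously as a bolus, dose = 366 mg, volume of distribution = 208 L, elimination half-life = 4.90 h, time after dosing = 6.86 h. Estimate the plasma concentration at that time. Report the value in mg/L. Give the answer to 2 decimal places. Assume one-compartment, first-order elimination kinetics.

0.67 mg/L

C₀ = Dose / Vd = 366.0 / 208 = 1.760 mg/L
k = ln2 / t½ = 0.693147 / 4.90 = 0.1415 h⁻¹
C = C₀ · e^(−k·t) = 1.760 × e^(−0.1415 × 6.86)
  = 1.760 × 0.3788 = 0.6667 mg/L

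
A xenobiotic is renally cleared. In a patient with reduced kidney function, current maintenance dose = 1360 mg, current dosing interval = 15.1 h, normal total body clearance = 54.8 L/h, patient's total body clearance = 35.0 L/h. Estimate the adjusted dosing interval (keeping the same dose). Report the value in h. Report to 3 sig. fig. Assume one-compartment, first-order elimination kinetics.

To keep the same average steady-state level, dosing rate must scale with clearance.
CL ratio = 35.0 / 54.8 = 0.6387
New interval (same dose) = 15.1 / 0.6387 = 23.64 h

23.6 h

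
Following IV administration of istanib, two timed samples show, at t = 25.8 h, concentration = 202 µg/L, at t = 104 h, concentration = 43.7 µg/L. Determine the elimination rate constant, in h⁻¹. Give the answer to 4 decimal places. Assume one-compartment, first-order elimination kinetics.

0.0196 h⁻¹

k = ln(C₁/C₂) / (t₂ − t₁) = ln(202/43.7) / (104 − 25.8)
  = 1.531 / 78.20 = 0.01958 h⁻¹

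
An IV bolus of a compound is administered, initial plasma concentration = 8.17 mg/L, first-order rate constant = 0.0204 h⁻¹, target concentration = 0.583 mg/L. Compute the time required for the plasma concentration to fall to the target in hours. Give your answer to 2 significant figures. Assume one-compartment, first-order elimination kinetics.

t = ln(C₀ / C) / k = ln(8.170 / 0.583) / 0.02040
  = ln(14.01) / 0.02040 = 2.640 / 0.02040 = 129.4 h

130 h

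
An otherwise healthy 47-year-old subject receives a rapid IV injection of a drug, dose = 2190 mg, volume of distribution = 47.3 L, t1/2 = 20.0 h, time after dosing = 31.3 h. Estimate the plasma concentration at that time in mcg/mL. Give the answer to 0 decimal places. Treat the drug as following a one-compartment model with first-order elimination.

16 mcg/mL

C₀ = Dose / Vd = 2190 / 47.3 = 46.30 mg/L
k = ln2 / t½ = 0.693147 / 20.0 = 0.03466 h⁻¹
C = C₀ · e^(−k·t) = 46.30 × e^(−0.03466 × 31.3)
  = 46.30 × 0.3379 = 15.64 mg/L
(15.64 mg/L = 15.64 mcg/mL)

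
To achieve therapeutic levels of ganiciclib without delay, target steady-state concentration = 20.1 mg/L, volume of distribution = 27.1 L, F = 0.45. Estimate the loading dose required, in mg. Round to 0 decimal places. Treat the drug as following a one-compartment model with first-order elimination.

1210 mg

LD = Css × Vd / F = 20.1 × 27.1 / 0.45 = 1210 mg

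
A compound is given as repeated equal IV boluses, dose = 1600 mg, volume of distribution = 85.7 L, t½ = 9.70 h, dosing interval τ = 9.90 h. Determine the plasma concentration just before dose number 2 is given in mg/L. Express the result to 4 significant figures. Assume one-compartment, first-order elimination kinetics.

C₀ per dose = Dose / Vd = 1600 / 85.7 = 18.67 mg/L
k = ln2 / t½ = 0.693147 / 9.70 = 0.07146 h⁻¹
Fraction remaining after one interval: r = e^(−kτ) = e^(−0.07146 × 9.90) = 0.4929
Before dose 2, 1 dose has been given (aged 1τ).
C_trough = C₀ × r = 18.67 × 0.4929 = 9.202 mg/L

9.202 mg/L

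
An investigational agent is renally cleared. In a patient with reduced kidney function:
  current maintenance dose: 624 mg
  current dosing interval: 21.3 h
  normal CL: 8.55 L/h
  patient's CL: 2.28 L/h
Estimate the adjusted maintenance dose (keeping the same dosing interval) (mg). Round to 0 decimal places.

To keep the same average steady-state level, dosing rate must scale with clearance.
CL ratio = 2.28 / 8.55 = 0.2667
New dose (same interval) = 624 × 0.2667 = 166.4 mg

166 mg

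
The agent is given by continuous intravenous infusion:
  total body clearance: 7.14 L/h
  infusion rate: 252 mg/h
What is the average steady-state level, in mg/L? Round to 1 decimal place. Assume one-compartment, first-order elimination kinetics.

At steady state Css = R₀ / CL = 252 / 7.140 = 35.29 mg/L

35.3 mg/L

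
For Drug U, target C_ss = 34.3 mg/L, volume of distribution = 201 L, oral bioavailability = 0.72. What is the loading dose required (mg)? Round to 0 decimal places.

9575 mg

LD = Css × Vd / F = 34.3 × 201 / 0.72 = 9575 mg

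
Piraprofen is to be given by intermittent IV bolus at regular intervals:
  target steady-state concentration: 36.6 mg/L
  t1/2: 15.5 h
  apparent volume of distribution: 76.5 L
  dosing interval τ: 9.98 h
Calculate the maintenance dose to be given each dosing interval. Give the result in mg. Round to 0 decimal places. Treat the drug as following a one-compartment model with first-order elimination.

k = ln2 / t½ = 0.693147 / 15.5 = 0.04472 h⁻¹
CL = k × Vd = 0.04472 × 76.5 = 3.421 L/h
At steady state, Dose/τ = Css × CL.
Dose = Css × CL × τ = 36.6 × 3.421 × 9.98 = 1250 mg

1250 mg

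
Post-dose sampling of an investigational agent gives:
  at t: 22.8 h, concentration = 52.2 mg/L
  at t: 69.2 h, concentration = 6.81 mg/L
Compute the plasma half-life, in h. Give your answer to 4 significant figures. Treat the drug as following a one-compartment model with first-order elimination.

15.79 h

k = ln(C₁/C₂) / (t₂ − t₁) = ln(52.2/6.81) / (69.2 − 22.8)
  = 2.037 / 46.40 = 0.04390 h⁻¹
t½ = ln2 / k = 0.693147 / 0.04390 = 15.79 h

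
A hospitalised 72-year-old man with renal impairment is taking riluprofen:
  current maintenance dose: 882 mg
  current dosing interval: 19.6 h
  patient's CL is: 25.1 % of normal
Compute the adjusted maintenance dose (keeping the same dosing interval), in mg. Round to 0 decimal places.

221 mg

To keep the same average steady-state level, dosing rate must scale with clearance.
CL ratio = 25.1 / 100 = 0.2510
New dose (same interval) = 882 × 0.2510 = 221.4 mg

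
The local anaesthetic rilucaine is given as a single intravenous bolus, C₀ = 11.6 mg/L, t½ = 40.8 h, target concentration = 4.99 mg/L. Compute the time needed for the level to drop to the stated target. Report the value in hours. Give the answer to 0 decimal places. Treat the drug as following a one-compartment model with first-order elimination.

50 h

k = ln2 / t½ = 0.693147 / 40.8 = 0.01699 h⁻¹
t = ln(C₀ / C) / k = ln(11.60 / 4.99) / 0.01699
  = ln(2.325) / 0.01699 = 0.8437 / 0.01699 = 49.66 h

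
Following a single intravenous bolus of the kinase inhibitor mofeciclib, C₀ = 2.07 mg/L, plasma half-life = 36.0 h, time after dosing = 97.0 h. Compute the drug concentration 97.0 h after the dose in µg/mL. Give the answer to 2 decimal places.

k = ln2 / t½ = 0.693147 / 36.0 = 0.01925 h⁻¹
C = C₀ · e^(−k·t) = 2.070 × e^(−0.01925 × 97.0)
  = 2.070 × 0.1545 = 0.3198 mg/L
(0.3198 mg/L = 0.3198 µg/mL)

0.32 µg/mL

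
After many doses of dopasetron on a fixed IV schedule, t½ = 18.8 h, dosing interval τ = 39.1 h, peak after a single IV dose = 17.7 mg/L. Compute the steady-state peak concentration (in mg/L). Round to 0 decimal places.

23 mg/L

k = ln2 / t½ = 0.693147 / 18.8 = 0.03687 h⁻¹
e^(−kτ) = e^(−0.03687 × 39.1) = 0.2365
Accumulation ratio R = 1 / (1 − e^(−kτ)) = 1 / (1 − 0.2365) = 1.310
Steady-state peak = C₀ × R = 17.7 × 1.310 = 23.19 mg/L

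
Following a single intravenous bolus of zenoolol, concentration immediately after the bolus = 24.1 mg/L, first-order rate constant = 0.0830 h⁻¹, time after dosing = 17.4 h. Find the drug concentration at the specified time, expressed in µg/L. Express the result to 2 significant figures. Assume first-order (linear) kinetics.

5700 µg/L

C = C₀ · e^(−k·t) = 24.10 × e^(−0.08300 × 17.4)
  = 24.10 × 0.2359 = 5.685 mg/L
Convert: 5.685 mg/L × 1000 = 5685 µg/L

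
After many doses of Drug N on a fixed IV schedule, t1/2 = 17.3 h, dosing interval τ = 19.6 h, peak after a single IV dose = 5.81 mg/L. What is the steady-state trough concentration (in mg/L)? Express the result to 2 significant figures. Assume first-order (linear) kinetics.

4.9 mg/L

k = ln2 / t½ = 0.693147 / 17.3 = 0.04007 h⁻¹
e^(−kτ) = e^(−0.04007 × 19.6) = 0.4560
Accumulation ratio R = 1 / (1 − e^(−kτ)) = 1 / (1 − 0.4560) = 1.838
Steady-state trough = C₀ × R × e^(−kτ) = 5.81 × 1.838 × 0.4560 = 4.870 mg/L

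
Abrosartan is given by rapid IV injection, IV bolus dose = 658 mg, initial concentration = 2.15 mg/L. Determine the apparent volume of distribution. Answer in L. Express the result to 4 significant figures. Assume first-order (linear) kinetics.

Vd = Dose / C₀ = 658.0 / 2.15 = 306.0 L

306.0 L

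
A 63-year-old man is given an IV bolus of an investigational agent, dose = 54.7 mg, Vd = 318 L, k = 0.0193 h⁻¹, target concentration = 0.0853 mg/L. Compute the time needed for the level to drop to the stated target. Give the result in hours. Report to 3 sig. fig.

36.3 h

C₀ = Dose / Vd = 54.70 / 318 = 0.1720 mg/L
t = ln(C₀ / C) / k = ln(0.1720 / 0.0853) / 0.01930
  = ln(2.016) / 0.01930 = 0.7011 / 0.01930 = 36.33 h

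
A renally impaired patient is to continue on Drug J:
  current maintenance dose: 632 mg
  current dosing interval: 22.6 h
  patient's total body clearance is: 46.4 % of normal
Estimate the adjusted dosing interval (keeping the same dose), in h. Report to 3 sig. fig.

To keep the same average steady-state level, dosing rate must scale with clearance.
CL ratio = 46.4 / 100 = 0.4640
New interval (same dose) = 22.6 / 0.4640 = 48.71 h

48.7 h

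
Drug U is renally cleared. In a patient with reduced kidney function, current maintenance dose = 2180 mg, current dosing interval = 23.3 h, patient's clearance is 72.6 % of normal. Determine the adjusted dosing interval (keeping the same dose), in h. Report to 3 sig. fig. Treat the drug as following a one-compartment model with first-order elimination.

To keep the same average steady-state level, dosing rate must scale with clearance.
CL ratio = 72.6 / 100 = 0.7260
New interval (same dose) = 23.3 / 0.7260 = 32.09 h

32.1 h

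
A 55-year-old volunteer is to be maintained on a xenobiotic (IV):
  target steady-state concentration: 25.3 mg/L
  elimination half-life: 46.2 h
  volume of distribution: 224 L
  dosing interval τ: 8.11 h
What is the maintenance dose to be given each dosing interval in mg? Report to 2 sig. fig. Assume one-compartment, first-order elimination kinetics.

690 mg

k = ln2 / t½ = 0.693147 / 46.2 = 0.01500 h⁻¹
CL = k × Vd = 0.01500 × 224 = 3.360 L/h
At steady state, Dose/τ = Css × CL.
Dose = Css × CL × τ = 25.3 × 3.360 × 8.11 = 689.4 mg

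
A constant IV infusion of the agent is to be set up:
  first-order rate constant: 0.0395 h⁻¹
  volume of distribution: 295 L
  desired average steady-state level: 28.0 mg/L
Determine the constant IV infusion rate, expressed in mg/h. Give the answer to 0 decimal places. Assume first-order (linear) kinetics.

326 mg/h

CL = k × Vd = 0.03950 × 295 = 11.65 L/h
At steady state, infusion rate R₀ = Css × CL = 28.0 × 11.65 = 326.2 mg/h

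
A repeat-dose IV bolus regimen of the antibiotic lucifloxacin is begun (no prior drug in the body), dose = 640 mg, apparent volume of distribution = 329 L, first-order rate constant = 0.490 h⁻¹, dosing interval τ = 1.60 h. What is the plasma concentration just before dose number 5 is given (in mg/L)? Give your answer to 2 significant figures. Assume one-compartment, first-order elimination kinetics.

C₀ per dose = Dose / Vd = 640 / 329 = 1.945 mg/L
Fraction remaining after one interval: r = e^(−kτ) = e^(−0.4900 × 1.60) = 0.4566
Before dose 5, 4 doses have been given (aged 1τ, 2τ, 3τ, 4τ).
C_trough = C₀ × (r + r² + … + r^4) = C₀ × r(1−r^4)/(1−r)
        = 1.945 × 0.4566 × (1 − 0.04347) / (1 − 0.4566) = 1.563 mg/L

1.6 mg/L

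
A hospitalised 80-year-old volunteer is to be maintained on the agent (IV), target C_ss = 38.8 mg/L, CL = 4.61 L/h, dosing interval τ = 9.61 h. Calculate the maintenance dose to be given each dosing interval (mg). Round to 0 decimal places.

1719 mg

At steady state, Dose/τ = Css × CL.
Dose = Css × CL × τ = 38.8 × 4.610 × 9.61 = 1719 mg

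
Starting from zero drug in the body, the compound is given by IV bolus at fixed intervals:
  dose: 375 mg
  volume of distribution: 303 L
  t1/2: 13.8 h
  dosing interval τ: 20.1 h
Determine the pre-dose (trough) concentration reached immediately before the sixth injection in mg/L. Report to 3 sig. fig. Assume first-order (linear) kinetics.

C₀ per dose = Dose / Vd = 375 / 303 = 1.238 mg/L
k = ln2 / t½ = 0.693147 / 13.8 = 0.05023 h⁻¹
Fraction remaining after one interval: r = e^(−kτ) = e^(−0.05023 × 20.1) = 0.3644
Before dose 6, 5 doses have been given (aged 1τ, 2τ, 3τ, 4τ, 5τ).
C_trough = C₀ × (r + r² + … + r^5) = C₀ × r(1−r^5)/(1−r)
        = 1.238 × 0.3644 × (1 − 0.006425) / (1 − 0.3644) = 0.7052 mg/L

0.705 mg/L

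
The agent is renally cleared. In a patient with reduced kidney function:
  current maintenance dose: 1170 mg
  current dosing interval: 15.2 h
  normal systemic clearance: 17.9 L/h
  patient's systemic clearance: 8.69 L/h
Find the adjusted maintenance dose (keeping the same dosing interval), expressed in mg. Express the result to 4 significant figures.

568.0 mg

To keep the same average steady-state level, dosing rate must scale with clearance.
CL ratio = 8.69 / 17.9 = 0.4855
New dose (same interval) = 1170 × 0.4855 = 568.0 mg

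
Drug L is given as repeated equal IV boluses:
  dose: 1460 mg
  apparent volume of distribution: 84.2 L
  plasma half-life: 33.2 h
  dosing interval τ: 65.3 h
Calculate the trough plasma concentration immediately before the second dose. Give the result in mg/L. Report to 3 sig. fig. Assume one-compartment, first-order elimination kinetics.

4.44 mg/L

C₀ per dose = Dose / Vd = 1460 / 84.2 = 17.34 mg/L
k = ln2 / t½ = 0.693147 / 33.2 = 0.02088 h⁻¹
Fraction remaining after one interval: r = e^(−kτ) = e^(−0.02088 × 65.3) = 0.2558
Before dose 2, 1 dose has been given (aged 1τ).
C_trough = C₀ × r = 17.34 × 0.2558 = 4.436 mg/L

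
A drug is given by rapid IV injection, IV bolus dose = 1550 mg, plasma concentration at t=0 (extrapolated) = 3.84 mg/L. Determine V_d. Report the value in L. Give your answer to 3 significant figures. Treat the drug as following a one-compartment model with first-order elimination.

Vd = Dose / C₀ = 1550 / 3.84 = 403.6 L

404 L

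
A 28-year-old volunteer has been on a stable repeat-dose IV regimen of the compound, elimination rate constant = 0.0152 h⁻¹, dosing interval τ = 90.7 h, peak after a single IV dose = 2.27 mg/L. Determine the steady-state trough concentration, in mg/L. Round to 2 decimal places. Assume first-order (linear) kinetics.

0.76 mg/L

e^(−kτ) = e^(−0.01520 × 90.7) = 0.2519
Accumulation ratio R = 1 / (1 − e^(−kτ)) = 1 / (1 − 0.2519) = 1.337
Steady-state trough = C₀ × R × e^(−kτ) = 2.27 × 1.337 × 0.2519 = 0.7645 mg/L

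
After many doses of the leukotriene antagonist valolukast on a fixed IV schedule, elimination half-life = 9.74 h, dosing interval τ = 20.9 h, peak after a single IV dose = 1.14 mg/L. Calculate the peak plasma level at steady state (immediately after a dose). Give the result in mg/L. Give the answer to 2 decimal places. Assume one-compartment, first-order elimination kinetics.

k = ln2 / t½ = 0.693147 / 9.74 = 0.07116 h⁻¹
e^(−kτ) = e^(−0.07116 × 20.9) = 0.2260
Accumulation ratio R = 1 / (1 − e^(−kτ)) = 1 / (1 − 0.2260) = 1.292
Steady-state peak = C₀ × R = 1.14 × 1.292 = 1.473 mg/L

1.47 mg/L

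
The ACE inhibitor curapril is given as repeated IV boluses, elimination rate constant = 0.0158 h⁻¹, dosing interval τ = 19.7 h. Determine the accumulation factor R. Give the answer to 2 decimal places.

e^(−kτ) = e^(−0.01580 × 19.7) = 0.7325
Accumulation ratio R = 1 / (1 − e^(−kτ)) = 1 / (1 − 0.7325) = 3.738

3.74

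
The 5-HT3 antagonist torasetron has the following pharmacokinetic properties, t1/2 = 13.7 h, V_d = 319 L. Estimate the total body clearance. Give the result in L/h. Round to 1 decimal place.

k = ln2 / t½ = 0.693147 / 13.7 = 0.05059 h⁻¹
CL = k × Vd = 0.05059 × 319 = 16.14 L/h

16.1 L/h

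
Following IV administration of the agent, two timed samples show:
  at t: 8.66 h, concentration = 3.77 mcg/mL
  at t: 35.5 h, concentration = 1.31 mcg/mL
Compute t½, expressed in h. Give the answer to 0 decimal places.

k = ln(C₁/C₂) / (t₂ − t₁) = ln(3.77/1.31) / (35.5 − 8.66)
  = 1.057 / 26.84 = 0.03938 h⁻¹
t½ = ln2 / k = 0.693147 / 0.03938 = 17.60 h

18 h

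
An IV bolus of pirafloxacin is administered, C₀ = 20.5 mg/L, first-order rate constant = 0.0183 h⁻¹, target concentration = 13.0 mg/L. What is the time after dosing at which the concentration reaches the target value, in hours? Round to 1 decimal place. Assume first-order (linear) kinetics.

t = ln(C₀ / C) / k = ln(20.50 / 13.0) / 0.01830
  = ln(1.577) / 0.01830 = 0.4555 / 0.01830 = 24.89 h

24.9 h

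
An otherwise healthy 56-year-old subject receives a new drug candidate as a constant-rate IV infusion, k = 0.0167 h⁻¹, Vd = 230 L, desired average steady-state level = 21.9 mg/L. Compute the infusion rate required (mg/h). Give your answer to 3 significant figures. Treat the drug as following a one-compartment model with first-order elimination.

CL = k × Vd = 0.01670 × 230 = 3.841 L/h
At steady state, infusion rate R₀ = Css × CL = 21.9 × 3.841 = 84.12 mg/h

84.1 mg/h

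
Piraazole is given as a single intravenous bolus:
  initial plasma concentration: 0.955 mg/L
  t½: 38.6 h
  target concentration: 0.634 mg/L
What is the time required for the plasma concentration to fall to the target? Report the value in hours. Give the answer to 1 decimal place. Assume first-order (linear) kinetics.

k = ln2 / t½ = 0.693147 / 38.6 = 0.01796 h⁻¹
t = ln(C₀ / C) / k = ln(0.9550 / 0.634) / 0.01796
  = ln(1.506) / 0.01796 = 0.4095 / 0.01796 = 22.80 h

22.8 h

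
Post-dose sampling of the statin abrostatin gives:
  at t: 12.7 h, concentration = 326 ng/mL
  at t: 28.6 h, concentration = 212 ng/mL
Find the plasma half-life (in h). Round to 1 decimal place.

25.6 h

k = ln(C₁/C₂) / (t₂ − t₁) = ln(326/212) / (28.6 − 12.7)
  = 0.4303 / 15.90 = 0.02706 h⁻¹
t½ = ln2 / k = 0.693147 / 0.02706 = 25.62 h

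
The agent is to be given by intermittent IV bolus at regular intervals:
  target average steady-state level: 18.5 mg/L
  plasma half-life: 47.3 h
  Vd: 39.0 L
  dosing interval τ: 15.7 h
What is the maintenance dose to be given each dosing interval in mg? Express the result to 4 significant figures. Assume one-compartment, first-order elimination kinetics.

k = ln2 / t½ = 0.693147 / 47.3 = 0.01465 h⁻¹
CL = k × Vd = 0.01465 × 39.0 = 0.5714 L/h
At steady state, Dose/τ = Css × CL.
Dose = Css × CL × τ = 18.5 × 0.5714 × 15.7 = 166.0 mg

166.0 mg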